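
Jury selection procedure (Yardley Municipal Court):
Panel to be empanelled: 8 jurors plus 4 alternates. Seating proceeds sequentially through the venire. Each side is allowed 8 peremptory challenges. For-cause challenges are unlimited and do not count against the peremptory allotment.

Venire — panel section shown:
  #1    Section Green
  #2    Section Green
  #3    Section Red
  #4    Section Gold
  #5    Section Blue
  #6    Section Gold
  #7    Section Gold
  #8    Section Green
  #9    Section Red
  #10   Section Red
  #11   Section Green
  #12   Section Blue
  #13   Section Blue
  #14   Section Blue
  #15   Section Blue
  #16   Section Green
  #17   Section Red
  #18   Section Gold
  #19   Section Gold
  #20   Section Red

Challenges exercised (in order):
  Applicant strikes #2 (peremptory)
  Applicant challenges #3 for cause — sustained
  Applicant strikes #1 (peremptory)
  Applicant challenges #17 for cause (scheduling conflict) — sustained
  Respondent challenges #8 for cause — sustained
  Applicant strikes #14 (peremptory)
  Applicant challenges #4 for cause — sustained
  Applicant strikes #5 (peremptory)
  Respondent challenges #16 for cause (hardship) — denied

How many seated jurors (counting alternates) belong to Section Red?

3

Removed: #1, #2, #3, #4, #5, #8, #14, #17.
Seated (12 incl. alternates): #6, #7, #9, #10, #11, #12, #13, #15, #16, #18, #19, #20.
Of those, in Section Red: #9, #10, #20 → 3.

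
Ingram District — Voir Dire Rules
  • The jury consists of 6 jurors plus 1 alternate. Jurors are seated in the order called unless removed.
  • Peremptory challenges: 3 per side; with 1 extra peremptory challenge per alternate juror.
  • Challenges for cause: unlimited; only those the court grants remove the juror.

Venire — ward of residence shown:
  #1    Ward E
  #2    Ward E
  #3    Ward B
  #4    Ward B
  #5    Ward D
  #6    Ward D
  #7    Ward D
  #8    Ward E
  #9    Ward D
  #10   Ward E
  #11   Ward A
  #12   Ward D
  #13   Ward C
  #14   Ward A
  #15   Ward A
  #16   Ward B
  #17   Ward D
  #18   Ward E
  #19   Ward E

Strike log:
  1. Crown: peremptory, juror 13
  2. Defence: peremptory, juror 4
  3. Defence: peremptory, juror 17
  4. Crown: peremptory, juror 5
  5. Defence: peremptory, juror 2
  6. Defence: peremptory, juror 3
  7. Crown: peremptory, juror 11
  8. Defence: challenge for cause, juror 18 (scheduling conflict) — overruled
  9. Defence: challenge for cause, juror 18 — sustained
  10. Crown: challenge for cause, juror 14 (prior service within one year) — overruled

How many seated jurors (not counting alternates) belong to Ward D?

3

Removed: #2, #3, #4, #5, #11, #13, #17, #18.
Seated jurors 1–6: #1, #6, #7, #8, #9, #10 (alternates #12 not counted).
Of those, in Ward D: #6, #7, #9 → 3.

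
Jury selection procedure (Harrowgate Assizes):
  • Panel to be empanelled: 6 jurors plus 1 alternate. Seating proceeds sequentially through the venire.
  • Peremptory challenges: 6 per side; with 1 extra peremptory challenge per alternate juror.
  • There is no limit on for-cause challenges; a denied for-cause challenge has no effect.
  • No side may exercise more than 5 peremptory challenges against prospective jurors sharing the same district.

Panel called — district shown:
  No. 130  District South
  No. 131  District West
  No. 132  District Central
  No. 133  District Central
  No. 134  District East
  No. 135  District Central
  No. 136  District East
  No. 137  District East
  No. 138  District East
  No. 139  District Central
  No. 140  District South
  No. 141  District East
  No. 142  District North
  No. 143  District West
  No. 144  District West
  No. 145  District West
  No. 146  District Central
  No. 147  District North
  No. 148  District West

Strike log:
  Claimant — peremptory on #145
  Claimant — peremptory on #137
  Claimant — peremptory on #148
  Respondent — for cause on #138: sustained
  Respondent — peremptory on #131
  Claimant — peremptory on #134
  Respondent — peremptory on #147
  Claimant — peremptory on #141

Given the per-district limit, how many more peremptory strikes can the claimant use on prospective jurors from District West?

2

Claimant peremptories so far: #145, #137, #148, #134, #141 — 5 of 7 used, 2 left overall.
Against District West: #145, #148 — 2 used; per-district cap 5 leaves 3.
Binding limit: min(2, 3) = 2.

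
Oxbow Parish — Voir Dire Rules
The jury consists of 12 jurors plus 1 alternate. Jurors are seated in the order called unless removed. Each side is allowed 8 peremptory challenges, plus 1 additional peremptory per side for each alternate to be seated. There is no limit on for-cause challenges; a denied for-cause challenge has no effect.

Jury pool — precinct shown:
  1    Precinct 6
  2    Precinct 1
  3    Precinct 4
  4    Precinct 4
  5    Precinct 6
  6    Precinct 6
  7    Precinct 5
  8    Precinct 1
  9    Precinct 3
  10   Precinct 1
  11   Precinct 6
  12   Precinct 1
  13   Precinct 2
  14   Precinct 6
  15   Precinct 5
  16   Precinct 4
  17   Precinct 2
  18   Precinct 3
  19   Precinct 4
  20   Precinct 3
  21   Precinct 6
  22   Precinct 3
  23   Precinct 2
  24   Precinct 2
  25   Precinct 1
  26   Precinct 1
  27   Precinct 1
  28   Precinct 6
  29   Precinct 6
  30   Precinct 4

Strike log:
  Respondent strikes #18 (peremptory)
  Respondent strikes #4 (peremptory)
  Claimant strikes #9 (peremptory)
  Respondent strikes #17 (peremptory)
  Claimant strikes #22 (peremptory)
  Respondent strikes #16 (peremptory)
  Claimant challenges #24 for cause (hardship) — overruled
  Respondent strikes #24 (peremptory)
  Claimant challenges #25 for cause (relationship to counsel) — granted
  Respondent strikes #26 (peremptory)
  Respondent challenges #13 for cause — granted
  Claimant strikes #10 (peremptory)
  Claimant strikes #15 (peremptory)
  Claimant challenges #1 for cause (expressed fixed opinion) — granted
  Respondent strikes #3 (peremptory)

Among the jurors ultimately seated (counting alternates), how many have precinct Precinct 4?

Removed: #1, #3, #4, #9, #10, #13, #15, #16, #17, #18, #22, #24, #25, #26.
Seated (13 incl. alternates): #2, #5, #6, #7, #8, #11, #12, #14, #19, #20, #21, #23, #27.
Of those, in Precinct 4: #19 → 1.

1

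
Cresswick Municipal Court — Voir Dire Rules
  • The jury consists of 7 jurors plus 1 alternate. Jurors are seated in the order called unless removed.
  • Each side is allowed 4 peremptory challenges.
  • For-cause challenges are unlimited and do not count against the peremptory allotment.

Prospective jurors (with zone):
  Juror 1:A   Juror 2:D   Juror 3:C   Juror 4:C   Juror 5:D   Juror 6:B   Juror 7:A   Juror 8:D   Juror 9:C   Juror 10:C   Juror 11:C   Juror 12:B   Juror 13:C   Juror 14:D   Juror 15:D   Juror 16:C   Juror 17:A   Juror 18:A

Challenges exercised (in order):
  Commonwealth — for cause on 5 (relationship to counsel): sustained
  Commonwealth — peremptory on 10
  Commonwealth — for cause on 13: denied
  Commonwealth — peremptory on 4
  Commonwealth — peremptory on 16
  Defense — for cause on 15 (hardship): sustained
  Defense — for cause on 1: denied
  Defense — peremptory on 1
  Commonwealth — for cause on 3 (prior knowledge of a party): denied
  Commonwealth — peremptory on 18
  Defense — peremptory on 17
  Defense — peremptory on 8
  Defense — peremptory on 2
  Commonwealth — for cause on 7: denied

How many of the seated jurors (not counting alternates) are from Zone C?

Removed: #1, #2, #4, #5, #8, #10, #15, #16, #17, #18.
Seated jurors 1–7: #3, #6, #7, #9, #11, #12, #13 (alternates #14 not counted).
Of those, in Zone C: #3, #9, #11, #13 → 4.

4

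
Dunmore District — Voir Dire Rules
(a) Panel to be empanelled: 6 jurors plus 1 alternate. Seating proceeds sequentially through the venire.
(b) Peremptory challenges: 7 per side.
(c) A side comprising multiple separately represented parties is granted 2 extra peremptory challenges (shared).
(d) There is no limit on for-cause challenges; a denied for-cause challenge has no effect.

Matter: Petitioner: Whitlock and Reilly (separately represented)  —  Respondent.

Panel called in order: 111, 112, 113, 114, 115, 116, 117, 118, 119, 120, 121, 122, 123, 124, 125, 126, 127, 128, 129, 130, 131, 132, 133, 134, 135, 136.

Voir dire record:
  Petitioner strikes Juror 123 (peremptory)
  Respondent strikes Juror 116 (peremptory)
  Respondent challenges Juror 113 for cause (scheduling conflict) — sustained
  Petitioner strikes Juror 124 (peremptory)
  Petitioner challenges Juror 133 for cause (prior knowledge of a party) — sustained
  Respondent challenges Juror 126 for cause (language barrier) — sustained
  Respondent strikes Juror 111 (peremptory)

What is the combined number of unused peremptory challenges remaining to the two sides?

12

Petitioner allotment: 7 base + 2 multi-party = 9. Respondent allotment: 7.
Petitioner peremptories used: #123, #124 — 2 (the for-cause on #133 doesn't count).
Respondent peremptories used: #116, #111 — 2 (for-cause on #113, #126 don't count).
Remaining: (9 − 2) + (7 − 2) = 12.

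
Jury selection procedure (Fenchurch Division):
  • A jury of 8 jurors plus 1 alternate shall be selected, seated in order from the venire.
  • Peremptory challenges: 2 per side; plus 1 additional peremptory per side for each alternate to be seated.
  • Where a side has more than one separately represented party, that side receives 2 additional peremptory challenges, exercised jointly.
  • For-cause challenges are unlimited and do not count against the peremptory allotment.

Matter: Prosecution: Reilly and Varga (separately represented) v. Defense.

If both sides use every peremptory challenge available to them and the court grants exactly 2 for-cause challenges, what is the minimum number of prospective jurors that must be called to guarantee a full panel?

19

Seats to fill: 8 + 1 alternates = 9.
Peremptories — Prosecution: 2 + 1×1 + 2 = 5; Defense: 2 + 1×1 = 3; total 8.
For-cause removals: 2.
Minimum venire: 9 + 8 + 2 = 19.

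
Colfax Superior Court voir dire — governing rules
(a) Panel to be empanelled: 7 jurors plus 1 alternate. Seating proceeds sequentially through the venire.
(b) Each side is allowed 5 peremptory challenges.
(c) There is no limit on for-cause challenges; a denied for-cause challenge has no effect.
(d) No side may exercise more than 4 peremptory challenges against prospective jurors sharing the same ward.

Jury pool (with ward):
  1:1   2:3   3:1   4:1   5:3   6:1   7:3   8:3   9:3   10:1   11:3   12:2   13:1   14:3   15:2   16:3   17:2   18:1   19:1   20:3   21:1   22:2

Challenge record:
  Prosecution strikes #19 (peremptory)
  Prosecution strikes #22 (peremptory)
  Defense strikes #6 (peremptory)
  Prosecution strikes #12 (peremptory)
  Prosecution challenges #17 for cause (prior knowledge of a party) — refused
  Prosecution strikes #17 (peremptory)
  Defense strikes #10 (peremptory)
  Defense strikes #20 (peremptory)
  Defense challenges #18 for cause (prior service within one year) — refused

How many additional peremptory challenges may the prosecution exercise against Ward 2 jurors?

Prosecution peremptories so far: #19, #22, #12, #17 — 4 of 5 used, 1 left overall.
Against Ward 2: #22, #12, #17 — 3 used; per-ward cap 4 leaves 1.
Binding limit: min(1, 1) = 1.

1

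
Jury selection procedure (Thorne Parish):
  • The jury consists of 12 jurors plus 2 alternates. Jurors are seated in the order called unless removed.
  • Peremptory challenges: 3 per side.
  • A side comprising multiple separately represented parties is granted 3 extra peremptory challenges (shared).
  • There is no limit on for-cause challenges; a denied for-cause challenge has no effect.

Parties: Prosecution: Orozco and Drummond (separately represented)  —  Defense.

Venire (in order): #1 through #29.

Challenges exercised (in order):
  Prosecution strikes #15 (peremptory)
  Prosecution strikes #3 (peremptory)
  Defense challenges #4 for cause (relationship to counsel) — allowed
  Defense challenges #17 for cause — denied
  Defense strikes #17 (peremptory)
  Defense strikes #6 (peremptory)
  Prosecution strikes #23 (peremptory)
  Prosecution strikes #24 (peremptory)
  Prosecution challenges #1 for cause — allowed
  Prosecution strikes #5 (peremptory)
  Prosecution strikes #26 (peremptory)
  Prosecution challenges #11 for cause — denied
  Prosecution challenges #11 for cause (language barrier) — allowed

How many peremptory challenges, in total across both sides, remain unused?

1

Prosecution allotment: 3 base + 3 multi-party = 6. Defense allotment: 3.
Prosecution peremptories used: #15, #3, #23, #24, #5, #26 — 6 (for-cause on #1, #11, #11 don't count).
Defense peremptories used: #17, #6 — 2 (for-cause on #4, #17 don't count).
Remaining: (6 − 6) + (3 − 2) = 1.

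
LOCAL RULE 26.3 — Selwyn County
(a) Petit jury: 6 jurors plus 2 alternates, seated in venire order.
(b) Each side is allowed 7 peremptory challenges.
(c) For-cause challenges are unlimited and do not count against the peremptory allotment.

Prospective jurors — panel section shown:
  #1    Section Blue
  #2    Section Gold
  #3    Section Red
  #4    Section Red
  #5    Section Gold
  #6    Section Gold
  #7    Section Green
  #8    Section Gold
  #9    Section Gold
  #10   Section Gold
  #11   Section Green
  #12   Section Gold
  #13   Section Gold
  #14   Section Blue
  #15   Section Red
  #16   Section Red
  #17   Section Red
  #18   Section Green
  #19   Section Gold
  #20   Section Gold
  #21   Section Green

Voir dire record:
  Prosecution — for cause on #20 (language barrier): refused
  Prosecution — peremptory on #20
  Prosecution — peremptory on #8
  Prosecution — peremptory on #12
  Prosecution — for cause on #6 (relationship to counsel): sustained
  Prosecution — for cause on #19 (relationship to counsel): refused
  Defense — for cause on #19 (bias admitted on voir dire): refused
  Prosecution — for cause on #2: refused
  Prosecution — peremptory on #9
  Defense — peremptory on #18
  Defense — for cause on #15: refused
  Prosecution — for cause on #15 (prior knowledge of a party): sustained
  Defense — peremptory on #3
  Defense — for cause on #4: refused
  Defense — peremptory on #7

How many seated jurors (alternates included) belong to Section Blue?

2

Removed: #3, #6, #7, #8, #9, #12, #15, #18, #20.
Seated (8 incl. alternates): #1, #2, #4, #5, #10, #11, #13, #14.
Of those, in Section Blue: #1, #14 → 2.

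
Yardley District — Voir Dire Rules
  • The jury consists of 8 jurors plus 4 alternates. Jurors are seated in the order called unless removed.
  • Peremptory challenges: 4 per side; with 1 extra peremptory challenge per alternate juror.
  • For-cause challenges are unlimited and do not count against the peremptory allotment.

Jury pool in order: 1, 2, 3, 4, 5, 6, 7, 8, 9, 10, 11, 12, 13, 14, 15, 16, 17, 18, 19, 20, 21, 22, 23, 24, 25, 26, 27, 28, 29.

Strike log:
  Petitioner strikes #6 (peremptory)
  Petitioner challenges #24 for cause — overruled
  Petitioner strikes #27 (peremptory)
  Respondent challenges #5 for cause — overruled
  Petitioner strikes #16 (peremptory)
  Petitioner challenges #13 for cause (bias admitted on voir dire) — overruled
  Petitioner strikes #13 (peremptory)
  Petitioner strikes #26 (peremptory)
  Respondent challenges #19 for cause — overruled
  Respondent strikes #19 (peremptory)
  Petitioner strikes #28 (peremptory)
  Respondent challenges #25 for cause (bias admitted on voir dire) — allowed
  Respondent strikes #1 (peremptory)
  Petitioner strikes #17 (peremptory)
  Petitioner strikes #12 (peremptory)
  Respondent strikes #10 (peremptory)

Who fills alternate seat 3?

Removed: #1, #6, #10, #12, #13, #16, #17, #19, #25, #26, #27, #28. (#5, #24 stay — for-cause denied.)
Seating in order: seats 1–8 → #2, #3, #4, #5, #7, #8, #9, #11; alternates → #14, #15, #18, #20.
So alternate 3 is #18.

18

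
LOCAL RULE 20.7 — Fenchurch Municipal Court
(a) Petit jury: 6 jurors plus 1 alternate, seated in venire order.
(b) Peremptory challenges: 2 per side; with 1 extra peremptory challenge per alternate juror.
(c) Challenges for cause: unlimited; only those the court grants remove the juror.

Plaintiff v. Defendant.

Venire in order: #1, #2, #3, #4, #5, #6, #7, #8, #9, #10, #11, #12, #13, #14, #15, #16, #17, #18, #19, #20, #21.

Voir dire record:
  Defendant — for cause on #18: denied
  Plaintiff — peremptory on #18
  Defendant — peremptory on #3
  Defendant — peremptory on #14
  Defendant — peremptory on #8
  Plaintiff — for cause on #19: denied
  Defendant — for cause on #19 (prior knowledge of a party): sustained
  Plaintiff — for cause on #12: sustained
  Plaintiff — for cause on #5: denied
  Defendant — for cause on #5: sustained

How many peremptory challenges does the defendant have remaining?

0

Defendant allotment: 2 base + 1 × 1 alternate = 3.
Defendant peremptories used: #3, #14, #8 — 3 (for-cause on #18, #19, #5 don't count).
Remaining: 3 − 3 = 0.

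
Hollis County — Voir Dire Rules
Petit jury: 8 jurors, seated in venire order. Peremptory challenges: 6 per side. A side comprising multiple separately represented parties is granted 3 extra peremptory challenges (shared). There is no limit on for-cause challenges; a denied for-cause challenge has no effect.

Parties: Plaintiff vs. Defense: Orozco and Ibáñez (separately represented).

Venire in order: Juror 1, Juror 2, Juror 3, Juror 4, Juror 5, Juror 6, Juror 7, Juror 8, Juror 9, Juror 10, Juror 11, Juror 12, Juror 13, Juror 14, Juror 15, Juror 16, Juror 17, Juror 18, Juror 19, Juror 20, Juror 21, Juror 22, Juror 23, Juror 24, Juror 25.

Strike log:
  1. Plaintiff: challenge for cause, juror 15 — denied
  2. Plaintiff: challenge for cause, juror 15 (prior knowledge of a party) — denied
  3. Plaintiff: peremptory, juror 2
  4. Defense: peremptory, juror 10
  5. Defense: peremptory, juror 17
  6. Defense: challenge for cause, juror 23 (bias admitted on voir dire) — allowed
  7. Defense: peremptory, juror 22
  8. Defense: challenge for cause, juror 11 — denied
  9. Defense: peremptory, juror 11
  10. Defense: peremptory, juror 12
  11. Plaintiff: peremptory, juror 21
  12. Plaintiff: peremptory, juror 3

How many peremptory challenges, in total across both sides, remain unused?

Plaintiff allotment: 6. Defense allotment: 6 base + 3 multi-party = 9.
Plaintiff peremptories used: #2, #21, #3 — 3 (for-cause on #15, #15 don't count).
Defense peremptories used: #10, #17, #22, #11, #12 — 5 (for-cause on #23, #11 don't count).
Remaining: (6 − 3) + (9 − 5) = 7.

7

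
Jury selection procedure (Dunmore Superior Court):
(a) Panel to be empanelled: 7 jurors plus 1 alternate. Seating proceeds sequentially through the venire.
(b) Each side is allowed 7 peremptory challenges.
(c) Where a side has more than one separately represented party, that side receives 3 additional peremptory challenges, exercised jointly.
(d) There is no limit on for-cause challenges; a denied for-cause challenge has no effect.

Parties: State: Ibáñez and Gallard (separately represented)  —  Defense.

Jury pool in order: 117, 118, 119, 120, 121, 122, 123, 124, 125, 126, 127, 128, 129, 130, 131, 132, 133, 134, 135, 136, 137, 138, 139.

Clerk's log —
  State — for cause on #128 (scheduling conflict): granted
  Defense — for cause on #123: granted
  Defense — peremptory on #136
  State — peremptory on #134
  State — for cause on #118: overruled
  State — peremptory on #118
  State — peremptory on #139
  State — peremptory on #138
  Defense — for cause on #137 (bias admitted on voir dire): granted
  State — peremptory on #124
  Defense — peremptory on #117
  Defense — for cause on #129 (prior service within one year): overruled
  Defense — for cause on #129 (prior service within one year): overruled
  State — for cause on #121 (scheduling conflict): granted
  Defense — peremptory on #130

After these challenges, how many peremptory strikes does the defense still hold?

Defense allotment: 7.
Defense peremptories used: #136, #117, #130 — 3 (for-cause on #123, #137, #129, #129 don't count).
Remaining: 7 − 3 = 4.

4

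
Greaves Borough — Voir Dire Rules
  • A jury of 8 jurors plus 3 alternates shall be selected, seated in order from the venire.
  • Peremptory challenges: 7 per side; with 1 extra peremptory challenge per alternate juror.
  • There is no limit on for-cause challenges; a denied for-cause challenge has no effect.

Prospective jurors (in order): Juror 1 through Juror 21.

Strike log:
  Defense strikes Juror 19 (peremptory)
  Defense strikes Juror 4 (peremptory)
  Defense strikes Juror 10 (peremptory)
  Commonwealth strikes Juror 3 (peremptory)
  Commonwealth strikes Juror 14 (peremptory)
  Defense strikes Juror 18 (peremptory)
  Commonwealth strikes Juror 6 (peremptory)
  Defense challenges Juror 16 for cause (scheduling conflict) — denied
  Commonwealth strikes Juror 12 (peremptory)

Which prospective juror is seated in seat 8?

13

Removed: #3, #4, #6, #10, #12, #14, #18, #19. (#16 stays — for-cause denied.)
Seating in order: seats 1–8 → #1, #2, #5, #7, #8, #9, #11, #13; alternates → #15, #16, #17.
So seat 8 is #13.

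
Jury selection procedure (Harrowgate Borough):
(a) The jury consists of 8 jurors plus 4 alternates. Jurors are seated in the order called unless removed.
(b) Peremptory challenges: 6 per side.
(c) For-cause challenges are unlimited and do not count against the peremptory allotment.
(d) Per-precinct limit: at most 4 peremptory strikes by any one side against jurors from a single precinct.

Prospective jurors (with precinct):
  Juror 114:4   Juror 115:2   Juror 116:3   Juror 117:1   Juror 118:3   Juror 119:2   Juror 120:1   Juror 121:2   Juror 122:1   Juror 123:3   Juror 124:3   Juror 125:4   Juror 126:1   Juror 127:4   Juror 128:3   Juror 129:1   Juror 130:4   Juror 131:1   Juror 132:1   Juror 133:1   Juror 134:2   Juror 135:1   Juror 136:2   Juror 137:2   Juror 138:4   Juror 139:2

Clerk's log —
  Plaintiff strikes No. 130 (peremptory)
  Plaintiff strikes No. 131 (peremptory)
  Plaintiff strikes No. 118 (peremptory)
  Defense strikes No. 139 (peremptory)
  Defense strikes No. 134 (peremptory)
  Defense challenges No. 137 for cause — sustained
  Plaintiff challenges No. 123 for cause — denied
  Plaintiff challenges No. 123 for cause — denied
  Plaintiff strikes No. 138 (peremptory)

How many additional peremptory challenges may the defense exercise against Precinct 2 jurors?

Defense peremptories so far: #139, #134 — 2 of 6 used, 4 left overall.
Against Precinct 2: #139, #134 — 2 used; per-precinct cap 4 leaves 2.
Binding limit: min(4, 2) = 2.

2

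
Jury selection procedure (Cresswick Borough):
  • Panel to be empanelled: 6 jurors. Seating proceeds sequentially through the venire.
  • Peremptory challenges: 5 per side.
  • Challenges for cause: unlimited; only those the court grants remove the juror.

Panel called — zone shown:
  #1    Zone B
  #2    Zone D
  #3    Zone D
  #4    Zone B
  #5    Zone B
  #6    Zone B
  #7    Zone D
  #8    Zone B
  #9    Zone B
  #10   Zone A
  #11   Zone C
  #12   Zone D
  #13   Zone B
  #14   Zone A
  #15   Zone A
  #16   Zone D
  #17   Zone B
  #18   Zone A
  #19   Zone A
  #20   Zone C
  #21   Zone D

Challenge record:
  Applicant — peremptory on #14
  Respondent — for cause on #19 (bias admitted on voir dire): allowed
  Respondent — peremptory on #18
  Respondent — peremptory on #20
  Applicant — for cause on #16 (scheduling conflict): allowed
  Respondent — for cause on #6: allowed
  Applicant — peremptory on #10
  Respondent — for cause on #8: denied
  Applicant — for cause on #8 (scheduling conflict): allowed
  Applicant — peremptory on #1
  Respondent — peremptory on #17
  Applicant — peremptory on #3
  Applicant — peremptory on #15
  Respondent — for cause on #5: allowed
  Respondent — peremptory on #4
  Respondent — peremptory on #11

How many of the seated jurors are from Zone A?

Removed: #1, #3, #4, #5, #6, #8, #10, #11, #14, #15, #16, #17, #18, #19, #20.
Seated jurors 1–6: #2, #7, #9, #12, #13, #21.
None of those are in Zone A → 0.

0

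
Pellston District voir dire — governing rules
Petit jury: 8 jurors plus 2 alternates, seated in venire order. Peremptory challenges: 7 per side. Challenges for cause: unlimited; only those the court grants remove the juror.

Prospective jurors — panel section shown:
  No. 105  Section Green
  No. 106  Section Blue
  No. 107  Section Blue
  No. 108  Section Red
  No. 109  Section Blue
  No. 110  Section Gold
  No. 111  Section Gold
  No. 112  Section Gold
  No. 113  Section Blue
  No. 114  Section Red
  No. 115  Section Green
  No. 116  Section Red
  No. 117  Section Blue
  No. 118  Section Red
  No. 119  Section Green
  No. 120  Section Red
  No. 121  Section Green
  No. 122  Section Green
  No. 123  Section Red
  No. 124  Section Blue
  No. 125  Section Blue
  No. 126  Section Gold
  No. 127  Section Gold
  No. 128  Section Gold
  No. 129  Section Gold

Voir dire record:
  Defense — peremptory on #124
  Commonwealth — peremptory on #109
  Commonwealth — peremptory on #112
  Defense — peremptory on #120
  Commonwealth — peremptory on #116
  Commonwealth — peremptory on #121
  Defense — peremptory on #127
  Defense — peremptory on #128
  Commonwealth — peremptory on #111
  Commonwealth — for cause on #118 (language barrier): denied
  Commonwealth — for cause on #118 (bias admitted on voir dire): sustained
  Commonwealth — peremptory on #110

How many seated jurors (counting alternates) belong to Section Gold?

Removed: #109, #110, #111, #112, #116, #118, #120, #121, #124, #127, #128.
Seated (10 incl. alternates): #105, #106, #107, #108, #113, #114, #115, #117, #119, #122.
None of those are in Section Gold → 0.

0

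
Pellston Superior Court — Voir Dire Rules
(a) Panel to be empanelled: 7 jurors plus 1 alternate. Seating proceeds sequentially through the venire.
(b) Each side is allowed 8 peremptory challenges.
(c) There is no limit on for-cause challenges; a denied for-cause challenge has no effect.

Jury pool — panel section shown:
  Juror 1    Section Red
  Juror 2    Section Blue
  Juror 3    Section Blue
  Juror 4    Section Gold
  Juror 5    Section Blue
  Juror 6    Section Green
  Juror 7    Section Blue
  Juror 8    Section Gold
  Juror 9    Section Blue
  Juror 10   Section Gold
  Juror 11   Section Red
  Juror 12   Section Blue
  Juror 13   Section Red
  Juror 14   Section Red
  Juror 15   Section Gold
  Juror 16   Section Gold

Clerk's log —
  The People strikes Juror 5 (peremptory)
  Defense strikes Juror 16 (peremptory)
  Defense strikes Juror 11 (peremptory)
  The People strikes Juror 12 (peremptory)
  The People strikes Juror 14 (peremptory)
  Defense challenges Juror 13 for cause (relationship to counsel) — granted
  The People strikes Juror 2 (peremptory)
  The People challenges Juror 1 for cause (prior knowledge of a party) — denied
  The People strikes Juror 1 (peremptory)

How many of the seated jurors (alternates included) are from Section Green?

1

Removed: #1, #2, #5, #11, #12, #13, #14, #16.
Seated (8 incl. alternates): #3, #4, #6, #7, #8, #9, #10, #15.
Of those, in Section Green: #6 → 1.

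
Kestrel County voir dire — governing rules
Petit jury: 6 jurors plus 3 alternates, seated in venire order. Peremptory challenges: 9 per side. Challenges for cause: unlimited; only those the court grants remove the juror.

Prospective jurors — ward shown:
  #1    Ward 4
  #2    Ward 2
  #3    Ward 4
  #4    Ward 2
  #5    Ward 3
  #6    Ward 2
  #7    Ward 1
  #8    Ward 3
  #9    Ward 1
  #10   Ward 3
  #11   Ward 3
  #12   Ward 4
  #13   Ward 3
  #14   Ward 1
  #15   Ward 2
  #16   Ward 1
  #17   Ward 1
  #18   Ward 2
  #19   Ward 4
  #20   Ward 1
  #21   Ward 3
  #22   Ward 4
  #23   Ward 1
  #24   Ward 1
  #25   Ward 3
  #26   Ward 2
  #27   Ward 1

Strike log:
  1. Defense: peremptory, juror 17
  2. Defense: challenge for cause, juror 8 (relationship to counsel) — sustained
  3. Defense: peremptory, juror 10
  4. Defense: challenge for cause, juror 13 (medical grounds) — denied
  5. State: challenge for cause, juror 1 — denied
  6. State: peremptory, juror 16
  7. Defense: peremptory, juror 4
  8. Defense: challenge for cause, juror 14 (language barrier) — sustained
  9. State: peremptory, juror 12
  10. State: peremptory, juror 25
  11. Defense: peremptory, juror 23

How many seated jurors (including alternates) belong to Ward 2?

Removed: #4, #8, #10, #12, #14, #16, #17, #23, #25.
Seated (9 incl. alternates): #1, #2, #3, #5, #6, #7, #9, #11, #13.
Of those, in Ward 2: #2, #6 → 2.

2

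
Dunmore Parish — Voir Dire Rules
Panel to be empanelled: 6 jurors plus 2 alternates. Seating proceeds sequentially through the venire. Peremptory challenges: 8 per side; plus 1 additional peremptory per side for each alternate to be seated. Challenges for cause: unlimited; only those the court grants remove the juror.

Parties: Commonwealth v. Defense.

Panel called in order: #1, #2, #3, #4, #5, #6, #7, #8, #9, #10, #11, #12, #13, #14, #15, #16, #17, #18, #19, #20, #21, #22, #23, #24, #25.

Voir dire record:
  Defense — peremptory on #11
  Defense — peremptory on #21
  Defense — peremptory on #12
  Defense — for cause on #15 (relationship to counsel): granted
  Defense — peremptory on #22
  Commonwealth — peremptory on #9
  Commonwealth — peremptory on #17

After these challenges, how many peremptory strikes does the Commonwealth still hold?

8

Commonwealth allotment: 8 base + 1 × 2 alternates = 10.
Commonwealth peremptories used: #9, #17 — 2.
Remaining: 10 − 2 = 8.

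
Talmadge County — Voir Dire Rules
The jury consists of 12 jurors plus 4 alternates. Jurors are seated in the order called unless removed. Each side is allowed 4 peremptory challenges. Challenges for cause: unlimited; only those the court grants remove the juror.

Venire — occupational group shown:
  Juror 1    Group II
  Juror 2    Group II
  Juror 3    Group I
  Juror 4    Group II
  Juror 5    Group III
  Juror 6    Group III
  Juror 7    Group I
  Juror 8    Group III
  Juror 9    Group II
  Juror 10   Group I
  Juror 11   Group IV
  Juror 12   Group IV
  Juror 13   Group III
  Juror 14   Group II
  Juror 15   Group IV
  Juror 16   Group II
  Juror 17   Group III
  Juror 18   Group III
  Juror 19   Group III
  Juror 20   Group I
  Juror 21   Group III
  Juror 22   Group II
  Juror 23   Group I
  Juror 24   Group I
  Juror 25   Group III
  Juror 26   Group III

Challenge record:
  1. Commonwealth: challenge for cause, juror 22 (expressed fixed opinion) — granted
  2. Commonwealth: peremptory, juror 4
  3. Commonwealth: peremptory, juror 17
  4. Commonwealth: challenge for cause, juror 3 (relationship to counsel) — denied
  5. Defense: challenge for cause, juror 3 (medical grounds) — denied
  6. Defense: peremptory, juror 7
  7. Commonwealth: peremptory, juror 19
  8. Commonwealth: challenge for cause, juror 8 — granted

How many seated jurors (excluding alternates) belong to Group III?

Removed: #4, #7, #8, #17, #19, #22.
Seated jurors 1–12: #1, #2, #3, #5, #6, #9, #10, #11, #12, #13, #14, #15 (alternates #16, #18, #20, #21 not counted).
Of those, in Group III: #5, #6, #13 → 3.

3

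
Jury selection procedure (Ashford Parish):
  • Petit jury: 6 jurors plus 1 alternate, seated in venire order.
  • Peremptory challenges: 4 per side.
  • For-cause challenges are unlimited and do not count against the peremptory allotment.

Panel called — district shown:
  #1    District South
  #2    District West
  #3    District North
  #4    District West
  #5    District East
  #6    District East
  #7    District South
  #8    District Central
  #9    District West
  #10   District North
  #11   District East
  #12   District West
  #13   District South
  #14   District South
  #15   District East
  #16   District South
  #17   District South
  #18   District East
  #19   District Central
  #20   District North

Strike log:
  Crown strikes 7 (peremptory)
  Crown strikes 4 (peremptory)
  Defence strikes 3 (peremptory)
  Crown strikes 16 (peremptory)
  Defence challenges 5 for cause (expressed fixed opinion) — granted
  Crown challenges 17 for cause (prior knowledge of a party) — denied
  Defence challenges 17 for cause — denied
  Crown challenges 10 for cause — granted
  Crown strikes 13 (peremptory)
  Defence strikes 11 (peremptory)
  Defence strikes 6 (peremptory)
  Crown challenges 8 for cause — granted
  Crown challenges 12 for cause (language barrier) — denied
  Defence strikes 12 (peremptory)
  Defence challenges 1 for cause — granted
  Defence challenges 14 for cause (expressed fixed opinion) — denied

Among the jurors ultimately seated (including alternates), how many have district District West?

Removed: #1, #3, #4, #5, #6, #7, #8, #10, #11, #12, #13, #16.
Seated (7 incl. alternates): #2, #9, #14, #15, #17, #18, #19.
Of those, in District West: #2, #9 → 2.

2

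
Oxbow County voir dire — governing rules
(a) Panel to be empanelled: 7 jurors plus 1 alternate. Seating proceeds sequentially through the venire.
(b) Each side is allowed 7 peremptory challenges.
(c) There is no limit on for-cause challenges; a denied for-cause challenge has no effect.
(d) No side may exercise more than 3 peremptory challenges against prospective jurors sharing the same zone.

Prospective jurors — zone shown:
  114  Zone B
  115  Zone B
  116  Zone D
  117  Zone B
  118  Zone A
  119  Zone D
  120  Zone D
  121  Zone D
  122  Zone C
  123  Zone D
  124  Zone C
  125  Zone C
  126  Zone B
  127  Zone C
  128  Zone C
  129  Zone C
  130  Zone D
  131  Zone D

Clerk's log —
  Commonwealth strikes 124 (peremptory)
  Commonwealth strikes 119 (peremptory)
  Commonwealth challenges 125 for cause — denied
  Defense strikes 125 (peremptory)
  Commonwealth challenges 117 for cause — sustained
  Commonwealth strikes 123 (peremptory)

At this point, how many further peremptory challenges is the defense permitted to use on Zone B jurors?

Defense peremptories so far: #125 — 1 of 7 used, 6 left overall.
Against Zone B: none yet — per-zone cap 3 leaves 3.
Binding limit: min(6, 3) = 3.

3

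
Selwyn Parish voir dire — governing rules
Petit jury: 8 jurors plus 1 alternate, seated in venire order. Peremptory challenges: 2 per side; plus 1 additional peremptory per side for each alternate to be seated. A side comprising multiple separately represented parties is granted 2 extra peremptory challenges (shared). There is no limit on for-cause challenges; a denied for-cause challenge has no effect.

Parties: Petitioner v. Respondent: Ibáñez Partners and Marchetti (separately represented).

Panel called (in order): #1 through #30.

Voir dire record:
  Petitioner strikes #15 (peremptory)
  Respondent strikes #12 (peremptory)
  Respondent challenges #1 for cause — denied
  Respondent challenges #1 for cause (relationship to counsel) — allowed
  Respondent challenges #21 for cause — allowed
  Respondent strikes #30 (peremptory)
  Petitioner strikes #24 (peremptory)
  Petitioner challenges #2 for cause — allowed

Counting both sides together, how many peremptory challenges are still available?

Petitioner allotment: 2 base + 1 × 1 alternate = 3. Respondent allotment: 2 base + 1 × 1 alternate + 2 multi-party = 5.
Petitioner peremptories used: #15, #24 — 2 (the for-cause on #2 doesn't count).
Respondent peremptories used: #12, #30 — 2 (for-cause on #1, #1, #21 don't count).
Remaining: (3 − 2) + (5 − 2) = 4.

4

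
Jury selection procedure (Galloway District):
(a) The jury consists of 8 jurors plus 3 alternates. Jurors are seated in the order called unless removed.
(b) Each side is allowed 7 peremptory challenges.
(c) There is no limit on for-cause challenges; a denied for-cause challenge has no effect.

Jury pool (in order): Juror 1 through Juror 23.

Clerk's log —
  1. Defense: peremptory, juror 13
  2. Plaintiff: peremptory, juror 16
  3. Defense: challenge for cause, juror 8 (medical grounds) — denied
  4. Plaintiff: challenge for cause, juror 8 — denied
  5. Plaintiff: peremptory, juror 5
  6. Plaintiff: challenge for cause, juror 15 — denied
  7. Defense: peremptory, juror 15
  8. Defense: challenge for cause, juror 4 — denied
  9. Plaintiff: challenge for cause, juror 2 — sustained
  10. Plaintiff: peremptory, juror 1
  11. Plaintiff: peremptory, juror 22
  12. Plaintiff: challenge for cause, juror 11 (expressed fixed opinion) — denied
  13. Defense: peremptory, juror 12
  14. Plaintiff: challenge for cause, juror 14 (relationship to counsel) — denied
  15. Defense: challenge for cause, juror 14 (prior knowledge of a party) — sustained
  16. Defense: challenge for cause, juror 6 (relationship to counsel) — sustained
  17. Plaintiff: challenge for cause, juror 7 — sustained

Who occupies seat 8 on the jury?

Removed: #1, #2, #5, #6, #7, #12, #13, #14, #15, #16, #22. (#4, #8, #11 stay — for-cause denied.)
Seating in order: seats 1–8 → #3, #4, #8, #9, #10, #11, #17, #18; alternates → #19, #20, #21.
So seat 8 is #18.

18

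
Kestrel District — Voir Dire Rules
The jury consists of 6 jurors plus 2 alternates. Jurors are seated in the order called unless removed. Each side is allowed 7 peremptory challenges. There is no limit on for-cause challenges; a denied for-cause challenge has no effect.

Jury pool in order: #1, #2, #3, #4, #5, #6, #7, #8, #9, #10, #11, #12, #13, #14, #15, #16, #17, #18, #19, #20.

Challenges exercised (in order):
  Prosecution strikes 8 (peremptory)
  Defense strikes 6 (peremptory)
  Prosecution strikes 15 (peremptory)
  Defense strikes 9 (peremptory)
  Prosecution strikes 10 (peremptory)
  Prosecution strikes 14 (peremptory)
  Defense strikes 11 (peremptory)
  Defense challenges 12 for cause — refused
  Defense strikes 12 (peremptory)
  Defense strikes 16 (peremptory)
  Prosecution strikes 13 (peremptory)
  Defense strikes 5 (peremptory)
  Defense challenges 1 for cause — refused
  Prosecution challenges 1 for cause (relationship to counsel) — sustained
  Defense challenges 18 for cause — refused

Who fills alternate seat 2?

20

Removed: #1, #5, #6, #8, #9, #10, #11, #12, #13, #14, #15, #16. (#18 stays — for-cause denied.)
Filling seats in venire order through position 8: #2, #3, #4, #7, #17, #18, #19, #20.
So alternate 2 is #20.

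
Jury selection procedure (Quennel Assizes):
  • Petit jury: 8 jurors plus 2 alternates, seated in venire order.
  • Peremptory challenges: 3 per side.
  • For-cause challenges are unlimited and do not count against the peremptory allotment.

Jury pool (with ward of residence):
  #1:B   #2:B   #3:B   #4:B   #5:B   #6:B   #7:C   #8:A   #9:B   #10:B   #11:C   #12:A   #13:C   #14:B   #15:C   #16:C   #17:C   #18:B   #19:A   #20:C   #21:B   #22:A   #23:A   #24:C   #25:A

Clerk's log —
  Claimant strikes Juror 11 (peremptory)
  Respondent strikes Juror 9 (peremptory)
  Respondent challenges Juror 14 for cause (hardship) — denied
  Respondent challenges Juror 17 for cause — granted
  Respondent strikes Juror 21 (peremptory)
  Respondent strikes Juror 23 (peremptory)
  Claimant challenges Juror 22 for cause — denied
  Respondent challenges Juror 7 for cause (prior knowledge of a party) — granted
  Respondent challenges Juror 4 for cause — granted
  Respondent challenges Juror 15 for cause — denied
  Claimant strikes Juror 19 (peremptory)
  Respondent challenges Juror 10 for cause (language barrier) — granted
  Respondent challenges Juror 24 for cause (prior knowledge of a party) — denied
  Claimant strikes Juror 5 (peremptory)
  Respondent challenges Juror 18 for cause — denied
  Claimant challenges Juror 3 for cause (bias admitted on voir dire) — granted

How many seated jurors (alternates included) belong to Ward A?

Removed: #3, #4, #5, #7, #9, #10, #11, #17, #19, #21, #23.
Seated (10 incl. alternates): #1, #2, #6, #8, #12, #13, #14, #15, #16, #18.
Of those, in Ward A: #8, #12 → 2.

2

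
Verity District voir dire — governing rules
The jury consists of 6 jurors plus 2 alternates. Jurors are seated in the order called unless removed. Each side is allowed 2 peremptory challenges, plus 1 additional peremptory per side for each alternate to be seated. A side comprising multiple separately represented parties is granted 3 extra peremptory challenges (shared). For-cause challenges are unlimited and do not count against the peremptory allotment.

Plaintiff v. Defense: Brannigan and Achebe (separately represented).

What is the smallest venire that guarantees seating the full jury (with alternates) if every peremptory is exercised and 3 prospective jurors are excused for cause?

Seats to fill: 6 + 2 alternates = 8.
Peremptories — Plaintiff: 2 + 1×2 = 4; Defense: 2 + 1×2 + 3 = 7; total 11.
For-cause removals: 3.
Minimum venire: 8 + 11 + 3 = 22.

22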